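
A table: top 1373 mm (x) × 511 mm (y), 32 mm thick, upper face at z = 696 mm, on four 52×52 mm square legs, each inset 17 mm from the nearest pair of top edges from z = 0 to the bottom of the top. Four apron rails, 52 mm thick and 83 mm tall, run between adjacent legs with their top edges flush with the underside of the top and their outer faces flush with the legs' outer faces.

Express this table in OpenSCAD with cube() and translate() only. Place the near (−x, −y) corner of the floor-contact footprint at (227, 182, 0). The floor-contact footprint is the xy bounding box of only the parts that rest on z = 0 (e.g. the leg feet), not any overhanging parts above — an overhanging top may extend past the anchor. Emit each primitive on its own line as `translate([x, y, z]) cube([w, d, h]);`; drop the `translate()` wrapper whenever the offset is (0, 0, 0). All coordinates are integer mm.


translate([210, 165, 664]) cube([1373, 511, 32]);
translate([227, 182, 0]) cube([52, 52, 664]);
translate([1514, 182, 0]) cube([52, 52, 664]);
translate([227, 607, 0]) cube([52, 52, 664]);
translate([1514, 607, 0]) cube([52, 52, 664]);
translate([279, 182, 581]) cube([1235, 52, 83]);
translate([279, 607, 581]) cube([1235, 52, 83]);
translate([227, 234, 581]) cube([52, 373, 83]);
translate([1514, 234, 581]) cube([52, 373, 83]);


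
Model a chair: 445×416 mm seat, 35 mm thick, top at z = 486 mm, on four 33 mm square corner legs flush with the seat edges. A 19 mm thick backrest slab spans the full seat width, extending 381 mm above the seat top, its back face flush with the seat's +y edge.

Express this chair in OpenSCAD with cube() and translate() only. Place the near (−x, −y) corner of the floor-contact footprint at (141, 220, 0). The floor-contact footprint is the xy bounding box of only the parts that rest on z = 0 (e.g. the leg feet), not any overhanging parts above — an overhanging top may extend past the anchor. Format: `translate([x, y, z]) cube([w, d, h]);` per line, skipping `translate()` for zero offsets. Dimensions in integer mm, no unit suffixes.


translate([141, 220, 451]) cube([445, 416, 35]);
translate([141, 220, 0]) cube([33, 33, 451]);
translate([553, 220, 0]) cube([33, 33, 451]);
translate([141, 603, 0]) cube([33, 33, 451]);
translate([553, 603, 0]) cube([33, 33, 451]);
translate([141, 617, 486]) cube([445, 19, 381]);


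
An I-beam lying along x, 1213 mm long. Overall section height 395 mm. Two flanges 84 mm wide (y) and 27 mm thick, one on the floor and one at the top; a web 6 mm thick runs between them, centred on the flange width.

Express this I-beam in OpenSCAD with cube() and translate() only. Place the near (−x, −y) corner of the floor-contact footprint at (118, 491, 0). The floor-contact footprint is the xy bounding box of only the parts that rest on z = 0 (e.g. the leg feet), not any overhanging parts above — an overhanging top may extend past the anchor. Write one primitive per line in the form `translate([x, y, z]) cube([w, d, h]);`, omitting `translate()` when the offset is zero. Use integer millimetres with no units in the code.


translate([118, 491, 0]) cube([1213, 84, 27]);
translate([118, 530, 27]) cube([1213, 6, 341]);
translate([118, 491, 368]) cube([1213, 84, 27]);


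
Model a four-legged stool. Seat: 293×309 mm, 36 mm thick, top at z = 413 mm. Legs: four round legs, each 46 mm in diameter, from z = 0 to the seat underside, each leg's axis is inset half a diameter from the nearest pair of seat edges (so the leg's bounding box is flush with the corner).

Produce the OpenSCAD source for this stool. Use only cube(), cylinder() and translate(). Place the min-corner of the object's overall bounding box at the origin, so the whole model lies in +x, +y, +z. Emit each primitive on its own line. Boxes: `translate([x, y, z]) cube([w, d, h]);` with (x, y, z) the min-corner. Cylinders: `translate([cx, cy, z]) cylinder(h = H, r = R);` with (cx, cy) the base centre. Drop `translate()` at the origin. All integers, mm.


translate([0, 0, 377]) cube([293, 309, 36]);
translate([23, 23, 0]) cylinder(h = 377, r = 23);
translate([270, 23, 0]) cylinder(h = 377, r = 23);
translate([23, 286, 0]) cylinder(h = 377, r = 23);
translate([270, 286, 0]) cylinder(h = 377, r = 23);


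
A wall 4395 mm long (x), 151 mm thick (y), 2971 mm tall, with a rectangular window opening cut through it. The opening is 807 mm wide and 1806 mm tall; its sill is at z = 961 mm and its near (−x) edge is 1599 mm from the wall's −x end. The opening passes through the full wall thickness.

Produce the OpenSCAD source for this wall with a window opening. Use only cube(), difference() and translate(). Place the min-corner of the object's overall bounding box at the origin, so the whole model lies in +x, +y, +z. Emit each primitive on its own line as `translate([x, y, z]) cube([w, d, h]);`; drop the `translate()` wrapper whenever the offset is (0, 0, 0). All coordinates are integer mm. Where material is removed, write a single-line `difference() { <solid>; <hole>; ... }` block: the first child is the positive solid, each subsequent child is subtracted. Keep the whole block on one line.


difference() { cube([4395, 151, 2971]); translate([1599, 0, 961]) cube([807, 151, 1806]); }


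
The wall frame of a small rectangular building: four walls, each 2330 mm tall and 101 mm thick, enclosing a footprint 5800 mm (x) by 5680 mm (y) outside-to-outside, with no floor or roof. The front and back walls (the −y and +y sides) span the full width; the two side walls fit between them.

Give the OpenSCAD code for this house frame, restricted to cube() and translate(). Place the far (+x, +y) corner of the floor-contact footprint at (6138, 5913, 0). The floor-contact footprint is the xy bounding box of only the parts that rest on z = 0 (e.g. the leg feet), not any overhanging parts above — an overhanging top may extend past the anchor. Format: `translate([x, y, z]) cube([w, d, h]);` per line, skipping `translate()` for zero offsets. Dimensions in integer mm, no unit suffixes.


translate([338, 233, 0]) cube([5800, 101, 2330]);
translate([338, 5812, 0]) cube([5800, 101, 2330]);
translate([338, 334, 0]) cube([101, 5478, 2330]);
translate([6037, 334, 0]) cube([101, 5478, 2330]);


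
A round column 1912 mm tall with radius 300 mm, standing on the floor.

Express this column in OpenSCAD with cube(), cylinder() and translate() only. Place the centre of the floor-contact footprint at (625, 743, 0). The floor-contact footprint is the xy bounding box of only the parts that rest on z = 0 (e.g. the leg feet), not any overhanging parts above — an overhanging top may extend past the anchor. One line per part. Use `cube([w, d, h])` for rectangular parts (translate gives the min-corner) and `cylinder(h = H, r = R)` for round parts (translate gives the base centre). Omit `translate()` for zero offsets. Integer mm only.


translate([625, 743, 0]) cylinder(h = 1912, r = 300);


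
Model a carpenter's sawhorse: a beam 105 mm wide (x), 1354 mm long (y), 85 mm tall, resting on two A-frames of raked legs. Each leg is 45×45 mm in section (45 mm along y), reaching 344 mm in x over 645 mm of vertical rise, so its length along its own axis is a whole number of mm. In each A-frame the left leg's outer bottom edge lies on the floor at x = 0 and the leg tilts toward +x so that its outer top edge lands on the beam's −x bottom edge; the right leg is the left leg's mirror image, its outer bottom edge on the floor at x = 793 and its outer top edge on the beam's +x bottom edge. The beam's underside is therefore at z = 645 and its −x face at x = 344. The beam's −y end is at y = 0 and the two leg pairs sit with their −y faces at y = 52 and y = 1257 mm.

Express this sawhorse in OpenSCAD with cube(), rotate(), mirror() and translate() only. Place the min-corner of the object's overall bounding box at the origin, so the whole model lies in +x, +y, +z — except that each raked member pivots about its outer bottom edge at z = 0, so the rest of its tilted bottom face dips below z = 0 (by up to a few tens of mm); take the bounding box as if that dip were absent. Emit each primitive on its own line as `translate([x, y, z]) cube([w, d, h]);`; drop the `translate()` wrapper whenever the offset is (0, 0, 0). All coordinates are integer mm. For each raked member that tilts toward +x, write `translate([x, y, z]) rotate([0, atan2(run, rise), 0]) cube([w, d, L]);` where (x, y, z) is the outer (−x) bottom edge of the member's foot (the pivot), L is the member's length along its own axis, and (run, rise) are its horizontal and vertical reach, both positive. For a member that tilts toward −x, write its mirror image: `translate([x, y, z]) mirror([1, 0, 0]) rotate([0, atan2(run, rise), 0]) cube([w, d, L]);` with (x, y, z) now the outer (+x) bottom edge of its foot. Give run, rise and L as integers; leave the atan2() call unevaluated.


translate([344, 0, 645]) cube([105, 1354, 85]);
translate([0, 52, 0]) rotate([0, atan2(344, 645), 0]) cube([45, 45, 731]);
translate([793, 52, 0]) mirror([1, 0, 0]) rotate([0, atan2(344, 645), 0]) cube([45, 45, 731]);
translate([0, 1257, 0]) rotate([0, atan2(344, 645), 0]) cube([45, 45, 731]);
translate([793, 1257, 0]) mirror([1, 0, 0]) rotate([0, atan2(344, 645), 0]) cube([45, 45, 731]);


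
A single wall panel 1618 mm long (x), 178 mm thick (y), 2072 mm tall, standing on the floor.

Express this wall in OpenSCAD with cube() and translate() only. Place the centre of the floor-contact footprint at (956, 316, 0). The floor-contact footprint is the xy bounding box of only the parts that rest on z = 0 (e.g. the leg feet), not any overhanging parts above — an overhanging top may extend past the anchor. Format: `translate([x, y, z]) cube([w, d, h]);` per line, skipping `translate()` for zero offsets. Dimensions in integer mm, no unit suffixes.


translate([147, 227, 0]) cube([1618, 178, 2072]);


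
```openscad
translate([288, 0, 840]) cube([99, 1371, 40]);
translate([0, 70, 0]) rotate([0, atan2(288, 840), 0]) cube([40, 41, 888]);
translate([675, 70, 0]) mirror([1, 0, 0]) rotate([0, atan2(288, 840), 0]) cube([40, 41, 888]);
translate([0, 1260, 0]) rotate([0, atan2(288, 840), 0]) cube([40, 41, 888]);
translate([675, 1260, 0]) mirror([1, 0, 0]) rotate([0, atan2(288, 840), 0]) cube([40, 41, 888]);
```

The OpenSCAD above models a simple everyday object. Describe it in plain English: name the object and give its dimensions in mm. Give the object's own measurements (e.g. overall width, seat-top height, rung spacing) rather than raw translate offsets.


A sawhorse. A 99×1371×40 mm beam (x, y, z) sits on two A-frame leg pairs. Each pair is two raked legs of 40×41 mm section (41 mm along y) splaying symmetrically in x. Each leg rises 840 mm vertically over 288 mm of horizontal reach and is 888 mm long along its own axis. Every leg's outer bottom edge rests on the floor and its outer top edge meets a bottom edge of the beam — the left legs (tilting toward +x) meet the beam's −x bottom edge, the right legs (their mirror images, tilting toward −x) meet its +x bottom edge — so the leg tops tuck under the beam, the beam's underside is 840 mm above the floor, and the feet are 675 mm apart outside-to-outside with the beam centred between them. The two leg pairs are set in 70 mm from either end of the beam.


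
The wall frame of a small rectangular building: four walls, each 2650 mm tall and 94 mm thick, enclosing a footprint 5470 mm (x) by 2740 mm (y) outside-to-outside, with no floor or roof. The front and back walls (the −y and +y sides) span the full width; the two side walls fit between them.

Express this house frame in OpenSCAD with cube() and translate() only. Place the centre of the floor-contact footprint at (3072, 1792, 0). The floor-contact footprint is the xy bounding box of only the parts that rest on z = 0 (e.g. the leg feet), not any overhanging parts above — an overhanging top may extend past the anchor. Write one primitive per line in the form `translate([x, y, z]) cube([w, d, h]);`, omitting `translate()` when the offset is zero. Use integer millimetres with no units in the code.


translate([337, 422, 0]) cube([5470, 94, 2650]);
translate([337, 3068, 0]) cube([5470, 94, 2650]);
translate([337, 516, 0]) cube([94, 2552, 2650]);
translate([5713, 516, 0]) cube([94, 2552, 2650]);


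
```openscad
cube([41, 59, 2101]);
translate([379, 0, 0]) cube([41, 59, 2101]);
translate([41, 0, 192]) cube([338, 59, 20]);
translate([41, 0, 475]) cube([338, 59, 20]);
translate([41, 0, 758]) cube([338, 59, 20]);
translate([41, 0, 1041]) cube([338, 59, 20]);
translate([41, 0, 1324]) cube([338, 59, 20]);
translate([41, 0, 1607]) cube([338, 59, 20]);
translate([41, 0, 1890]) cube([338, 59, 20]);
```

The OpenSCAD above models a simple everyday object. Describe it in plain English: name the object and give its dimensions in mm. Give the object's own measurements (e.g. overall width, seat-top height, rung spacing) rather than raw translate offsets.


A straight ladder. Two 41×59 mm vertical rails, 2101 mm tall, stand 420 mm apart (outside-to-outside) with their front faces coplanar on the −y side. 7 rungs, each 59 mm deep and 20 mm tall, span between the inner faces of the rails, front faces flush with the rails. The lowest rung's underside is at z = 192 mm and rungs are spaced 283 mm apart (underside to underside).


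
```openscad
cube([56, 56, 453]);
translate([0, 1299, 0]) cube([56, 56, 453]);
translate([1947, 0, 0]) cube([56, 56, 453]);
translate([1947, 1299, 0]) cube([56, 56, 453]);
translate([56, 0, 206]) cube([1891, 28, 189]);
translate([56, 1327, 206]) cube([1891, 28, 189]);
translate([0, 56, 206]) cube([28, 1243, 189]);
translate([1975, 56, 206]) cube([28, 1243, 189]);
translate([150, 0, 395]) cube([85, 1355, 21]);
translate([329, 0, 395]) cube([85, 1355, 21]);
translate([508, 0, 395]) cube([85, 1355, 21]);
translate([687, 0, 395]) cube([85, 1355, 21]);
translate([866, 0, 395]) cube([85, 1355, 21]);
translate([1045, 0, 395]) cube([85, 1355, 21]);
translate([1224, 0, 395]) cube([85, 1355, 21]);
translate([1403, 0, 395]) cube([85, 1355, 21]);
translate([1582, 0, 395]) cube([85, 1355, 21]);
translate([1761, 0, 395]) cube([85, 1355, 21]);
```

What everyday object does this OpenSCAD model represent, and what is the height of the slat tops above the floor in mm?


A bed frame. The slat-top height is 416 mm.

Four posts, four rails, and a row of slats — a bed frame. Slats sit on the rails at z = 206 + 189 = 395; with slat thickness 21, the top is 416 mm.


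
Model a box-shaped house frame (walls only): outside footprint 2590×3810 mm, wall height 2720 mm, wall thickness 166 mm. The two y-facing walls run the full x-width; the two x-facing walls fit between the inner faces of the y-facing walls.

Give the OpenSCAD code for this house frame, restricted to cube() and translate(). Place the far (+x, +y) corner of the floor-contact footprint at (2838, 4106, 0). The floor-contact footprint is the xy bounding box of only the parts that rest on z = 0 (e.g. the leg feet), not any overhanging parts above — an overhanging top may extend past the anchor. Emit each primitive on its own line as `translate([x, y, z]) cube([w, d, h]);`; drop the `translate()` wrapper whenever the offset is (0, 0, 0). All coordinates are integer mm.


translate([248, 296, 0]) cube([2590, 166, 2720]);
translate([248, 3940, 0]) cube([2590, 166, 2720]);
translate([248, 462, 0]) cube([166, 3478, 2720]);
translate([2672, 462, 0]) cube([166, 3478, 2720]);


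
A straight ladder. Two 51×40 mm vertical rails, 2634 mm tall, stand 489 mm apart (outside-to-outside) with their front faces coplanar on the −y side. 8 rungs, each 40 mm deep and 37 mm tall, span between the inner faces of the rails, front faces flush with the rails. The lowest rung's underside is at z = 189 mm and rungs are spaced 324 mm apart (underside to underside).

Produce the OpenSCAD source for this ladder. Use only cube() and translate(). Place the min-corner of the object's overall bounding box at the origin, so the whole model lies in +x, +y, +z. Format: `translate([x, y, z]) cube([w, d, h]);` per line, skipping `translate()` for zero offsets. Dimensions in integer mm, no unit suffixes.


cube([51, 40, 2634]);
translate([438, 0, 0]) cube([51, 40, 2634]);
translate([51, 0, 189]) cube([387, 40, 37]);
translate([51, 0, 513]) cube([387, 40, 37]);
translate([51, 0, 837]) cube([387, 40, 37]);
translate([51, 0, 1161]) cube([387, 40, 37]);
translate([51, 0, 1485]) cube([387, 40, 37]);
translate([51, 0, 1809]) cube([387, 40, 37]);
translate([51, 0, 2133]) cube([387, 40, 37]);
translate([51, 0, 2457]) cube([387, 40, 37]);


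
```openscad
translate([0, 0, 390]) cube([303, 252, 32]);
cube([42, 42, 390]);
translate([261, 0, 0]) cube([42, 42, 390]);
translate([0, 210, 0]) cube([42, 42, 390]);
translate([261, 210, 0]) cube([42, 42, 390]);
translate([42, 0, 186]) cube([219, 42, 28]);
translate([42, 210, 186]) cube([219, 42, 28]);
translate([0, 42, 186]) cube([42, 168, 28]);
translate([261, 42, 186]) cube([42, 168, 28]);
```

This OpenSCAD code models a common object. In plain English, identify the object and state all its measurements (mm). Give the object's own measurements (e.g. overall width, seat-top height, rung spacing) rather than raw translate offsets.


A simple wooden stool: a rectangular seat 303 mm (x) by 252 mm (y), 32 mm thick, top face at z = 422 mm, on four square legs, each 42×42 mm in cross-section. The legs rest on z = 0, each flush with a corner of the seat. Four stretchers, 42 mm wide and 28 mm tall, connect adjacent legs with their undersides at z = 186 mm, each running between the inner faces of the legs it joins and aligned with the legs' outer faces on the other axis.


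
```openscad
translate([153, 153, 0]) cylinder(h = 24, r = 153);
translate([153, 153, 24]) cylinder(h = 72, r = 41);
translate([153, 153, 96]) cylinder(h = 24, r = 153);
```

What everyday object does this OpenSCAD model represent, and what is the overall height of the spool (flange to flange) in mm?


A spool. The overall height is 120 mm.

Three coaxial cylinders, large–small–large — a spool. Two 24 mm flanges and a 72 mm core give 24 + 72 + 24 = 120 mm.


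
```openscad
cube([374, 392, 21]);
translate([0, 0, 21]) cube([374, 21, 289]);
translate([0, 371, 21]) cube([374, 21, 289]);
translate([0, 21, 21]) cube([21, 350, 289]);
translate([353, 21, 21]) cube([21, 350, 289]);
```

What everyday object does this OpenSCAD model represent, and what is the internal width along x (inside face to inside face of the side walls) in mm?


An open box. The internal width is 332 mm.

A 374×392 base slab with four walls standing on it — an open box. The base is 374 mm wide and the walls are 21 mm thick, so the internal width is 374 − 2 × 21 = 332 mm.


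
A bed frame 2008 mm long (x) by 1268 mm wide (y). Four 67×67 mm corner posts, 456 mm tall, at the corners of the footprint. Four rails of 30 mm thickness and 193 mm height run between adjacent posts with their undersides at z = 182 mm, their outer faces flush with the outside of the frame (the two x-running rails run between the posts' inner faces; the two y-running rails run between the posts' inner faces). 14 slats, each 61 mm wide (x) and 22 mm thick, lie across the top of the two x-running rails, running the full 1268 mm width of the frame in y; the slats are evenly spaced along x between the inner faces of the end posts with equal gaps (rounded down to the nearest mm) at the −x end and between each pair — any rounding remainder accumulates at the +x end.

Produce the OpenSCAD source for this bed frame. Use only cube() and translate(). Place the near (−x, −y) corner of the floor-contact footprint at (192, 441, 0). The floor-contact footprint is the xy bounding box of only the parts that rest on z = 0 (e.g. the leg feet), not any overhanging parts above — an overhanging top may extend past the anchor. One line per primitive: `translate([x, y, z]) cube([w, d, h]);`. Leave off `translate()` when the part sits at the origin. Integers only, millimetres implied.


translate([192, 441, 0]) cube([67, 67, 456]);
translate([192, 1642, 0]) cube([67, 67, 456]);
translate([2133, 441, 0]) cube([67, 67, 456]);
translate([2133, 1642, 0]) cube([67, 67, 456]);
translate([259, 441, 182]) cube([1874, 30, 193]);
translate([259, 1679, 182]) cube([1874, 30, 193]);
translate([192, 508, 182]) cube([30, 1134, 193]);
translate([2170, 508, 182]) cube([30, 1134, 193]);
translate([327, 441, 375]) cube([61, 1268, 22]);
translate([456, 441, 375]) cube([61, 1268, 22]);
translate([585, 441, 375]) cube([61, 1268, 22]);
translate([714, 441, 375]) cube([61, 1268, 22]);
translate([843, 441, 375]) cube([61, 1268, 22]);
translate([972, 441, 375]) cube([61, 1268, 22]);
translate([1101, 441, 375]) cube([61, 1268, 22]);
translate([1230, 441, 375]) cube([61, 1268, 22]);
translate([1359, 441, 375]) cube([61, 1268, 22]);
translate([1488, 441, 375]) cube([61, 1268, 22]);
translate([1617, 441, 375]) cube([61, 1268, 22]);
translate([1746, 441, 375]) cube([61, 1268, 22]);
translate([1875, 441, 375]) cube([61, 1268, 22]);
translate([2004, 441, 375]) cube([61, 1268, 22]);


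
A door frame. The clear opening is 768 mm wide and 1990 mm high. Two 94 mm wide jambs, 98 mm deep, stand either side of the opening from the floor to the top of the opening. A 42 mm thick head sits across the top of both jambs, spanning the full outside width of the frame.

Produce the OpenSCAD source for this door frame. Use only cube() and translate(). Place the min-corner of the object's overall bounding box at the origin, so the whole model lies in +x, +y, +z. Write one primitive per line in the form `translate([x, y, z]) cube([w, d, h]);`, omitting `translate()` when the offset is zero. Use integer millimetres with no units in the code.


cube([94, 98, 1990]);
translate([862, 0, 0]) cube([94, 98, 1990]);
translate([0, 0, 1990]) cube([956, 98, 42]);


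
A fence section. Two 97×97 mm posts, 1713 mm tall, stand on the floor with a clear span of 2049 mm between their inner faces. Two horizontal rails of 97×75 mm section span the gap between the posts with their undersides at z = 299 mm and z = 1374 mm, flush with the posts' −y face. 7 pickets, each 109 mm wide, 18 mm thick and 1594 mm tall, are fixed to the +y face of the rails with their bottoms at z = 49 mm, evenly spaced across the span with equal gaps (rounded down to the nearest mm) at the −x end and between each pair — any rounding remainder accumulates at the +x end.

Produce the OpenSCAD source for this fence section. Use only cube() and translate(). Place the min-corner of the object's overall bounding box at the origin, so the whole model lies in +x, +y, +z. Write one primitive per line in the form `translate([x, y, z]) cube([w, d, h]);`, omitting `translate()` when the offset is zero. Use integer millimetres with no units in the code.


cube([97, 97, 1713]);
translate([2146, 0, 0]) cube([97, 97, 1713]);
translate([97, 0, 299]) cube([2049, 97, 75]);
translate([97, 0, 1374]) cube([2049, 97, 75]);
translate([257, 97, 49]) cube([109, 18, 1594]);
translate([526, 97, 49]) cube([109, 18, 1594]);
translate([795, 97, 49]) cube([109, 18, 1594]);
translate([1064, 97, 49]) cube([109, 18, 1594]);
translate([1333, 97, 49]) cube([109, 18, 1594]);
translate([1602, 97, 49]) cube([109, 18, 1594]);
translate([1871, 97, 49]) cube([109, 18, 1594]);


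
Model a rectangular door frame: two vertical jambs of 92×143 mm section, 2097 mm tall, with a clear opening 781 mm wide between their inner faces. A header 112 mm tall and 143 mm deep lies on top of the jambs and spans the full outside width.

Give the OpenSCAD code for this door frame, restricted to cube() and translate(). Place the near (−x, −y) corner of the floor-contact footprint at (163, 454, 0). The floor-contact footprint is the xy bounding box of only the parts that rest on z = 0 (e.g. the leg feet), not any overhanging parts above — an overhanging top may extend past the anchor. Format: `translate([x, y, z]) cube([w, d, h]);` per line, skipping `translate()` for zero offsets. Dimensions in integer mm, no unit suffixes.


translate([163, 454, 0]) cube([92, 143, 2097]);
translate([1036, 454, 0]) cube([92, 143, 2097]);
translate([163, 454, 2097]) cube([965, 143, 112]);


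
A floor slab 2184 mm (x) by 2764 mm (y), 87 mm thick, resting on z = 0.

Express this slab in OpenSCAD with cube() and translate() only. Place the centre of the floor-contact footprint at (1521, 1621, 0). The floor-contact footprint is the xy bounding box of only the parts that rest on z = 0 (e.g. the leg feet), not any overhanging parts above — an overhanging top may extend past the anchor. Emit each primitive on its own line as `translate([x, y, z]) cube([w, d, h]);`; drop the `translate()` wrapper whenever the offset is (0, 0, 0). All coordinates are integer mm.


translate([429, 239, 0]) cube([2184, 2764, 87]);


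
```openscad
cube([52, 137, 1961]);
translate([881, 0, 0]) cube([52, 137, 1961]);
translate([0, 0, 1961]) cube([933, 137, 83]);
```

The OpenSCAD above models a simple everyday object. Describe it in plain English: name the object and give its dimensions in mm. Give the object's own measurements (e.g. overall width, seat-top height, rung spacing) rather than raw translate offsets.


A door frame. The clear opening is 829 mm wide and 1961 mm high. Two 52 mm wide jambs, 137 mm deep, stand either side of the opening from the floor to the top of the opening. A 83 mm thick head sits across the top of both jambs, spanning the full outside width of the frame.


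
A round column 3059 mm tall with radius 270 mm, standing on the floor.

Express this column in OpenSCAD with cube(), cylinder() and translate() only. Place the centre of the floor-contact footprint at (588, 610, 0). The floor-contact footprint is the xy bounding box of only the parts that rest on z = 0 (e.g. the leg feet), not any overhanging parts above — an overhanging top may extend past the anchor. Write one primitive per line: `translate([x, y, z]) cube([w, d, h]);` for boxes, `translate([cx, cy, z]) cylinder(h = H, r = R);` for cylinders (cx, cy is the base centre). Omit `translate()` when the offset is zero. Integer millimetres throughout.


translate([588, 610, 0]) cylinder(h = 3059, r = 270);


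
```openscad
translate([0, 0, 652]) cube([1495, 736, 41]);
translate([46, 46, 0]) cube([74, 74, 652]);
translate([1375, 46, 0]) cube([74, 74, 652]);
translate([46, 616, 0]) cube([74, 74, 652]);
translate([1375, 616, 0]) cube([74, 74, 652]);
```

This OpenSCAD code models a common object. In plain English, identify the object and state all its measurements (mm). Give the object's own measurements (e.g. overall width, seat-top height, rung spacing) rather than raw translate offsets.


A table: top 1495 mm (x) × 736 mm (y), 41 mm thick, upper face at z = 693 mm, on four 74×74 mm square legs, each inset 46 mm from the nearest pair of top edges from z = 0 to the bottom of the top.


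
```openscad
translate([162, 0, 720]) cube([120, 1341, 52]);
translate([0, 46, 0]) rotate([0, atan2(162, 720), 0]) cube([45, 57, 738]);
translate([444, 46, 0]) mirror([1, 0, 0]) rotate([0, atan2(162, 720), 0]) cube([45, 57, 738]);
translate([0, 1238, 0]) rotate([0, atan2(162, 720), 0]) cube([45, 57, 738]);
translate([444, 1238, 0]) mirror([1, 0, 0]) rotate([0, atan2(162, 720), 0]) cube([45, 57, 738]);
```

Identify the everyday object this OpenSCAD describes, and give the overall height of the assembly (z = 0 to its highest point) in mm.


A sawhorse. The overall height is 772 mm.

A beam across two mirrored pairs of raked legs — a sawhorse. The beam's underside is at z = 720 (matching the legs' vertical rise in atan2(162, 720)) and the beam is 52 mm tall, so its top is at 720 + 52 = 772 mm. The raked legs top out at the beam's underside, so that is the highest point.


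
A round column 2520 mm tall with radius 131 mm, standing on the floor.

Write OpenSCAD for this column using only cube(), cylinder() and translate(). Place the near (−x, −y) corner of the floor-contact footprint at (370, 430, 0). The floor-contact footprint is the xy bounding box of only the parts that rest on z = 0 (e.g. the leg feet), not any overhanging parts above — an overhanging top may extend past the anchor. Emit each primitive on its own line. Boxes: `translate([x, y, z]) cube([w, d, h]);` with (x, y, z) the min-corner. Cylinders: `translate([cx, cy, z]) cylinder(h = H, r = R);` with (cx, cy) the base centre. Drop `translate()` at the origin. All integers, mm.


translate([501, 561, 0]) cylinder(h = 2520, r = 131);


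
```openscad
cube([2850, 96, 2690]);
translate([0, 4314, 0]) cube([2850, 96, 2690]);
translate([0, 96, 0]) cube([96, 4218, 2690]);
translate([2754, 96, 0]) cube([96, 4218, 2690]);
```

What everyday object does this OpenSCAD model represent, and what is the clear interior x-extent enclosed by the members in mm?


A house (or room) frame. The interior width is 2658 mm.

Four 2690 mm walls enclosing a rectangle with no floor or roof — a room or house frame. Outside width is 2850 mm and wall thickness is 96 mm, so the interior width is 2850 − 2 × 96 = 2658 mm.


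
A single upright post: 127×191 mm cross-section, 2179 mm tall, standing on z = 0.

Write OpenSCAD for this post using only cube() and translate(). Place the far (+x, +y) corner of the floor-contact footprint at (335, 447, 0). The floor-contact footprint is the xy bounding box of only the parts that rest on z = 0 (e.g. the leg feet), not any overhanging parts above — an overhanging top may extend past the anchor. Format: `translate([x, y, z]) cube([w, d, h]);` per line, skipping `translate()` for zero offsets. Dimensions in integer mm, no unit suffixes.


translate([208, 256, 0]) cube([127, 191, 2179]);


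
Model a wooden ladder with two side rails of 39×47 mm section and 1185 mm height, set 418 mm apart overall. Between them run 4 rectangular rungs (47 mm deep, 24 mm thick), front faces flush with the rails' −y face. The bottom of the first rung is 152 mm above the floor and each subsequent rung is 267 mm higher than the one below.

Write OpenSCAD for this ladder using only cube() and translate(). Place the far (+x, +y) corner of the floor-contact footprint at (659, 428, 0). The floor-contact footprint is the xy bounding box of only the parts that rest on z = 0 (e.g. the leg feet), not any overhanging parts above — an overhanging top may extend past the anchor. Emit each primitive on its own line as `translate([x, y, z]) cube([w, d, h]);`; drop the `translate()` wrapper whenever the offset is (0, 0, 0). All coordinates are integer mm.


translate([241, 381, 0]) cube([39, 47, 1185]);
translate([620, 381, 0]) cube([39, 47, 1185]);
translate([280, 381, 152]) cube([340, 47, 24]);
translate([280, 381, 419]) cube([340, 47, 24]);
translate([280, 381, 686]) cube([340, 47, 24]);
translate([280, 381, 953]) cube([340, 47, 24]);


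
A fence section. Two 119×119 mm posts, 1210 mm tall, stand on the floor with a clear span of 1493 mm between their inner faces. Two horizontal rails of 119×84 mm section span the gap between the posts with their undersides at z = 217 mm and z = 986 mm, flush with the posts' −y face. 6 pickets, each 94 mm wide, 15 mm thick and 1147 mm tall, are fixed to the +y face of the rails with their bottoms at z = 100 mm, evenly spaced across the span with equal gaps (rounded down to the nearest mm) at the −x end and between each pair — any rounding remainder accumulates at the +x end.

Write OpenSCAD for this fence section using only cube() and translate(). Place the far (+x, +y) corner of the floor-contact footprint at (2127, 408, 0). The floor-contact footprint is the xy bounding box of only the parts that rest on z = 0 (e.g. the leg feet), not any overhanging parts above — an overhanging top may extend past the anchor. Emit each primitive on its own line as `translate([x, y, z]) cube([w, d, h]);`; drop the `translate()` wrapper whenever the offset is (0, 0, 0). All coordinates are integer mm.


translate([396, 289, 0]) cube([119, 119, 1210]);
translate([2008, 289, 0]) cube([119, 119, 1210]);
translate([515, 289, 217]) cube([1493, 119, 84]);
translate([515, 289, 986]) cube([1493, 119, 84]);
translate([647, 408, 100]) cube([94, 15, 1147]);
translate([873, 408, 100]) cube([94, 15, 1147]);
translate([1099, 408, 100]) cube([94, 15, 1147]);
translate([1325, 408, 100]) cube([94, 15, 1147]);
translate([1551, 408, 100]) cube([94, 15, 1147]);
translate([1777, 408, 100]) cube([94, 15, 1147]);


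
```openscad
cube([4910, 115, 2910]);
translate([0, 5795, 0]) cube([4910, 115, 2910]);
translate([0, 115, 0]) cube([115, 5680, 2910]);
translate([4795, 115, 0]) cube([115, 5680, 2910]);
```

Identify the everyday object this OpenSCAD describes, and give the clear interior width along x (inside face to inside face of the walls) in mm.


A house (or room) frame. The interior width is 4680 mm.

Four 2910 mm walls enclosing a rectangle with no floor or roof — a room or house frame. Outside width is 4910 mm and wall thickness is 115 mm, so the interior width is 4910 − 2 × 115 = 4680 mm.


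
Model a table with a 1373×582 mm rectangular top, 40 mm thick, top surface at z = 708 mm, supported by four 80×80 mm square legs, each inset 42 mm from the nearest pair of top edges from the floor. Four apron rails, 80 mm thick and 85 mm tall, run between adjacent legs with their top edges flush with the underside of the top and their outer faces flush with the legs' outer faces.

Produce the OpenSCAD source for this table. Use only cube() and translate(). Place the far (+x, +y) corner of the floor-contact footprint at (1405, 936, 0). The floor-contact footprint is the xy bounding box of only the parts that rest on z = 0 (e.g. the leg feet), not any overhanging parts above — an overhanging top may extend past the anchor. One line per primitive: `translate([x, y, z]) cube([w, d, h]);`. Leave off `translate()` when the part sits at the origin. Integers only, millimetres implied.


// leg_h = 708 - 40 = 668
// apron z = 668 - 85 = 583
translate([74, 396, 668]) cube([1373, 582, 40]);
translate([116, 438, 0]) cube([80, 80, 668]);
translate([1325, 438, 0]) cube([80, 80, 668]);
translate([116, 856, 0]) cube([80, 80, 668]);
translate([1325, 856, 0]) cube([80, 80, 668]);
translate([196, 438, 583]) cube([1129, 80, 85]);
translate([196, 856, 583]) cube([1129, 80, 85]);
translate([116, 518, 583]) cube([80, 338, 85]);
translate([1325, 518, 583]) cube([80, 338, 85]);


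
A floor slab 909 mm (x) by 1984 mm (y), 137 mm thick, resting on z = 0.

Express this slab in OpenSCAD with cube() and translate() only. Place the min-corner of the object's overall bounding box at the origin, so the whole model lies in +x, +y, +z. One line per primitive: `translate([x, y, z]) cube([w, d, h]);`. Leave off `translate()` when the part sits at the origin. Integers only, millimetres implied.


cube([909, 1984, 137]);


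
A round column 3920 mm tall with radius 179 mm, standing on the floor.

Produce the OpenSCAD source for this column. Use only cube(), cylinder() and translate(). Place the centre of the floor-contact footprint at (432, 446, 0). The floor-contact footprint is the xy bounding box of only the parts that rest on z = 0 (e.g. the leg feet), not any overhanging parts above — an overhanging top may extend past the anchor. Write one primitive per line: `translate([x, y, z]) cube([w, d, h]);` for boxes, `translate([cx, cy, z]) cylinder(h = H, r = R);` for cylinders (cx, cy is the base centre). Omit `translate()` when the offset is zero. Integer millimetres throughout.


translate([432, 446, 0]) cylinder(h = 3920, r = 179);


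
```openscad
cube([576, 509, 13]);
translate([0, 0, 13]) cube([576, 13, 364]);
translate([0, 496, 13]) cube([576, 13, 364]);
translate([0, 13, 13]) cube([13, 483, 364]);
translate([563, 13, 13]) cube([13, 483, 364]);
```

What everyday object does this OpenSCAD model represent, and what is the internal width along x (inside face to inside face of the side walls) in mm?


An open box. The internal width is 550 mm.

A 576×509 base slab with four walls standing on it — an open box. The base is 576 mm wide and the walls are 13 mm thick, so the internal width is 576 − 2 × 13 = 550 mm.


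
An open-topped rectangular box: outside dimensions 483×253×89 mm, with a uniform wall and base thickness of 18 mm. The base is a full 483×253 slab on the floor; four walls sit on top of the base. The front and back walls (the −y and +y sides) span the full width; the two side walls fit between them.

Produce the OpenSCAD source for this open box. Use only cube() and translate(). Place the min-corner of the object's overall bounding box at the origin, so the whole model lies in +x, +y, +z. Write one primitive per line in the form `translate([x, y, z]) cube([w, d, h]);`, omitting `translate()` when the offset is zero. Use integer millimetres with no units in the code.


cube([483, 253, 18]);
translate([0, 0, 18]) cube([483, 18, 71]);
translate([0, 235, 18]) cube([483, 18, 71]);
translate([0, 18, 18]) cube([18, 217, 71]);
translate([465, 18, 18]) cube([18, 217, 71]);


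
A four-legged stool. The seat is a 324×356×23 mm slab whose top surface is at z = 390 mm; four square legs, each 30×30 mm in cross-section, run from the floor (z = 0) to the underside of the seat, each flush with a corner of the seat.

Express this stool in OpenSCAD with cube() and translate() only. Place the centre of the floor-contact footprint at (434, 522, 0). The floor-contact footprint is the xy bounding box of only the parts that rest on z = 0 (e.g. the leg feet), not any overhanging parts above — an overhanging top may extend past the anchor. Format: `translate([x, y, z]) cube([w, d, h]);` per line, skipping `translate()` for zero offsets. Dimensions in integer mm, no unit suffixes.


translate([272, 344, 367]) cube([324, 356, 23]);
translate([272, 344, 0]) cube([30, 30, 367]);
translate([566, 344, 0]) cube([30, 30, 367]);
translate([272, 670, 0]) cube([30, 30, 367]);
translate([566, 670, 0]) cube([30, 30, 367]);


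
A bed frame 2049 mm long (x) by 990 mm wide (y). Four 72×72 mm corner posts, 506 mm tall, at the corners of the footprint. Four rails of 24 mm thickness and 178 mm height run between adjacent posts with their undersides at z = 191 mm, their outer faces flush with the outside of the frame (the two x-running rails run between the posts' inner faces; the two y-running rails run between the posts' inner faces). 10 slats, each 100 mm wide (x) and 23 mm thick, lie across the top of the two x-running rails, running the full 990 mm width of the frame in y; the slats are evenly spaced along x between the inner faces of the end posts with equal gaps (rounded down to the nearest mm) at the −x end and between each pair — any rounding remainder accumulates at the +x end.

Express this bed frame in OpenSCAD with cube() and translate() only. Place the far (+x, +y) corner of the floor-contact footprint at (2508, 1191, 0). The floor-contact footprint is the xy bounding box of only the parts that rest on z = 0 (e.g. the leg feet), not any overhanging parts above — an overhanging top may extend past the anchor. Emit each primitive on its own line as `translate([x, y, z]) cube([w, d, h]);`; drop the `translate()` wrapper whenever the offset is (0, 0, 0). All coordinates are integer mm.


translate([459, 201, 0]) cube([72, 72, 506]);
translate([459, 1119, 0]) cube([72, 72, 506]);
translate([2436, 201, 0]) cube([72, 72, 506]);
translate([2436, 1119, 0]) cube([72, 72, 506]);
translate([531, 201, 191]) cube([1905, 24, 178]);
translate([531, 1167, 191]) cube([1905, 24, 178]);
translate([459, 273, 191]) cube([24, 846, 178]);
translate([2484, 273, 191]) cube([24, 846, 178]);
translate([613, 201, 369]) cube([100, 990, 23]);
translate([795, 201, 369]) cube([100, 990, 23]);
translate([977, 201, 369]) cube([100, 990, 23]);
translate([1159, 201, 369]) cube([100, 990, 23]);
translate([1341, 201, 369]) cube([100, 990, 23]);
translate([1523, 201, 369]) cube([100, 990, 23]);
translate([1705, 201, 369]) cube([100, 990, 23]);
translate([1887, 201, 369]) cube([100, 990, 23]);
translate([2069, 201, 369]) cube([100, 990, 23]);
translate([2251, 201, 369]) cube([100, 990, 23]);
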